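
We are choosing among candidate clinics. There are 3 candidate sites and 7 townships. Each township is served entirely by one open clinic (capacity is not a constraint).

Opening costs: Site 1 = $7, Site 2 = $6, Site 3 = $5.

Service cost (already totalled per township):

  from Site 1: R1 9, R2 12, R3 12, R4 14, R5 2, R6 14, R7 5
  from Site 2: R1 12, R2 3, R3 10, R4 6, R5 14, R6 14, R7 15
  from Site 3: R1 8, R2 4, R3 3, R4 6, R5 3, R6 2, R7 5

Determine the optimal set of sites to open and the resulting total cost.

For any fixed open set, each township goes to its cheapest open site; total = fixed + service.
{Site 3}: R1→Site 3 8, R2→Site 3 4, R3→Site 3 3, R4→Site 3 6, R5→Site 3 3, R6→Site 3 2, R7→Site 3 5. Service 31; fixed 5; total 36.
{Site 2, Site 3}: service 30 + fixed 11 = 41
{Site 1, Site 3}: service 30 + fixed 12 = 42
{Site 1, Site 2, Site 3}: R1→Site 3 8, R2→Site 2 3, R3→Site 3 3, R4→Site 2 6, R5→Site 1 2, R6→Site 3 2, R7→Site 1 5. Service 29; fixed 18; total 47.
No other subset beats 36.

Open Site 3 only; minimum total cost 36.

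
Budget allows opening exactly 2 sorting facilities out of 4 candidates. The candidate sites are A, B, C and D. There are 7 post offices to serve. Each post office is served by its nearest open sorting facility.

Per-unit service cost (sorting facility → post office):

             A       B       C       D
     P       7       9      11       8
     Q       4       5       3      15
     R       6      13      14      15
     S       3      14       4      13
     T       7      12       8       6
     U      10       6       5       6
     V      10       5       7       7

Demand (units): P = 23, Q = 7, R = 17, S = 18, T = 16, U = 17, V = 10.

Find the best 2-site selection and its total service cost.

Choose A and C; total service cost 605.

With exactly 2 open, each post office uses its cheapest among the chosen.
{A, C}: P→A 7·23=161, Q→C 3·7=21, R→A 6·17=102, S→A 3·18=54, T→A 7·16=112, U→C 5·17=85, V→C 7·10=70. Service cost 605.
{A, B}: service cost 609
{A, D}: service cost 613
Among all 6 size-2 choices, {A, C} is lowest.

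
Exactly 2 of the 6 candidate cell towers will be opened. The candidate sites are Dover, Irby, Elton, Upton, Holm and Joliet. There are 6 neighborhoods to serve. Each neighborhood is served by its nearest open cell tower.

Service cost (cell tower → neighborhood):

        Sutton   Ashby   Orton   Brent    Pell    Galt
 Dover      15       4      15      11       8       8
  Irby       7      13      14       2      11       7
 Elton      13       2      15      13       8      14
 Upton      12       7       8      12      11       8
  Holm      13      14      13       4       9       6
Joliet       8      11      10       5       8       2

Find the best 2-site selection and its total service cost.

With exactly 2 open, each neighborhood uses its cheapest among the chosen.
{Elton, Joliet}: Sutton→Joliet 8, Ashby→Elton 2, Orton→Joliet 10, Brent→Joliet 5, Pell→Elton 8, Galt→Joliet 2. Service cost 35.
{Dover, Joliet}: service cost 37
{Upton, Joliet}: service cost 38
Among all 15 size-2 choices, {Elton, Joliet} is lowest.

Choose Elton and Joliet; total service cost 35.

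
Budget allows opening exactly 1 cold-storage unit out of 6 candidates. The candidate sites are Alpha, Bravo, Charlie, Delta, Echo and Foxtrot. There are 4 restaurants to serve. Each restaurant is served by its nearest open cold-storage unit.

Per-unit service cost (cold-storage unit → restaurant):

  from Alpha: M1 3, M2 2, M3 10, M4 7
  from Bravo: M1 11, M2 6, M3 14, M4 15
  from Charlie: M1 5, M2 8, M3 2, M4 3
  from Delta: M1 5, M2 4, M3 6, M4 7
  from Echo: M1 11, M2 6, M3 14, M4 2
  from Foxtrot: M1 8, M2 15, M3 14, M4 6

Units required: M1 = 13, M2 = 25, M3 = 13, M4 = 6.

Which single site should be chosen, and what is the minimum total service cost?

Choose Alpha only; total service cost 261.

With exactly 1 open, each restaurant uses its cheapest among the chosen.
{Alpha}: M1→Alpha 3·13=39, M2→Alpha 2·25=50, M3→Alpha 10·13=130, M4→Alpha 7·6=42. Service cost 261.
{Delta}: service cost 285
{Charlie}: service cost 309
Among all 6 size-1 choices, {Alpha} is lowest.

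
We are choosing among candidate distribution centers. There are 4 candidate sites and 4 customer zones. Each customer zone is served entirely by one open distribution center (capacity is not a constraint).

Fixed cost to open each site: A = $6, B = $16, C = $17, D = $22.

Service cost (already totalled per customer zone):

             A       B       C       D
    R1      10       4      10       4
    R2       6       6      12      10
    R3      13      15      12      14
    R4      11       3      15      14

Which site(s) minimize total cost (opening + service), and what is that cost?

For any fixed open set, each customer zone goes to its cheapest open site; total = fixed + service.
{B}: R1→B 4, R2→B 6, R3→B 15, R4→B 3. Service 28; fixed 16; total 44.
{A}: service 40 + fixed 6 = 46
{A, B}: service 26 + fixed 22 = 48
{A, B, C, D}: service 25 + fixed 61 = 86
No other subset beats 44.

Open B only; minimum total cost 44.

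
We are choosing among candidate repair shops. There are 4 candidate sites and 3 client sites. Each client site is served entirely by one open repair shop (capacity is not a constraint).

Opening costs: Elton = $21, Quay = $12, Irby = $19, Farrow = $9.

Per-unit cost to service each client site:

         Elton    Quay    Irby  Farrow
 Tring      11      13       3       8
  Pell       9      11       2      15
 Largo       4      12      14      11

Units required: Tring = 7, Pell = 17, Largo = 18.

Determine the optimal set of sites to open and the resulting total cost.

Open Elton and Irby; minimum total cost 167.

For any fixed open set, each client site goes to its cheapest open site; total = fixed + service.
{Elton, Irby}: Tring→Irby 3·7=21, Pell→Irby 2·17=34, Largo→Elton 4·18=72. Service 127; fixed 40; total 167.
{Elton, Irby, Farrow}: Tring→Irby 3·7=21, Pell→Irby 2·17=34, Largo→Elton 4·18=72. Service 127; fixed 49; total 176.
{Elton, Quay, Irby}: service 127 + fixed 52 = 179
{Elton, Quay, Irby, Farrow}: Tring→Irby 3·7=21, Pell→Irby 2·17=34, Largo→Elton 4·18=72. Service 127; fixed 61; total 188.
No other subset beats 167.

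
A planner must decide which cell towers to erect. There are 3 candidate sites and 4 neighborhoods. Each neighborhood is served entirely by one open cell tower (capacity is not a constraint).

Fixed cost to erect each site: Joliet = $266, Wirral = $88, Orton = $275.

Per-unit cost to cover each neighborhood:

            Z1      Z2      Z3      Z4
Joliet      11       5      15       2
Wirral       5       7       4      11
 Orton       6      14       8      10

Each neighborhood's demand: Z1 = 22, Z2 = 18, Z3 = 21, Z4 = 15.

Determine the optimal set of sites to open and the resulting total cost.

Open Wirral only; minimum total cost 573.

For any fixed open set, each neighborhood goes to its cheapest open site; total = fixed + service.
{Wirral}: Z1→Wirral 5·22=110, Z2→Wirral 7·18=126, Z3→Wirral 4·21=84, Z4→Wirral 11·15=165. Service 485; fixed 88; total 573.
{Joliet, Wirral}: service 314 + fixed 354 = 668
{Wirral, Orton}: Z1→Wirral 5·22=110, Z2→Wirral 7·18=126, Z3→Wirral 4·21=84, Z4→Orton 10·15=150. Service 470; fixed 363; total 833.
{Joliet, Wirral, Orton}: service 314 + fixed 629 = 943
No other subset beats 573.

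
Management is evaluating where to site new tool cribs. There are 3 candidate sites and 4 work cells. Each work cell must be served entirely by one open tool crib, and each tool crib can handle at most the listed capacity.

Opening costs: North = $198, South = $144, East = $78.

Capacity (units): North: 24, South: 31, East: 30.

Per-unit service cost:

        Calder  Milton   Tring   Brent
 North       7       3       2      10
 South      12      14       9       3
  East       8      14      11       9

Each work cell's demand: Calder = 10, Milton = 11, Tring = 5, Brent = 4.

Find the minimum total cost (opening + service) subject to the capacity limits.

Minimum total cost: 403

Open {East}: Calder→East 8·10=80, Milton→East 14·11=154, Tring→East 11·5=55, Brent→East 9·4=36.
Loads: East carries 30/30. Service 325; fixed 78; total 403.
Next best feasible plan costs 435.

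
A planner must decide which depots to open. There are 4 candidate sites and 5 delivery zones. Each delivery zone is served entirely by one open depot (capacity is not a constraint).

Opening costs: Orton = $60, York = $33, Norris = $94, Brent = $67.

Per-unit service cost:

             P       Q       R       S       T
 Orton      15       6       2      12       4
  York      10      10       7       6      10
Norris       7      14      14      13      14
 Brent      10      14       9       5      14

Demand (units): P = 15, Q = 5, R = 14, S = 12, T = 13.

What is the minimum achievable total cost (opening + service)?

Minimum total cost: 425

For any fixed open set, each delivery zone goes to its cheapest open site; total = fixed + service.
{Orton, York}: P→York 10·15=150, Q→Orton 6·5=30, R→Orton 2·14=28, S→York 6·12=72, T→Orton 4·13=52. Service 332; fixed 93; total 425.
{Orton, Brent}: P→Brent 10·15=150, Q→Orton 6·5=30, R→Orton 2·14=28, S→Brent 5·12=60, T→Orton 4·13=52. Service 320; fixed 127; total 447.
{Orton, York, Norris}: service 287 + fixed 187 = 474
{Orton, York, Norris, Brent}: P→Norris 7·15=105, Q→Orton 6·5=30, R→Orton 2·14=28, S→Brent 5·12=60, T→Orton 4·13=52. Service 275; fixed 254; total 529.
(All 15 nonempty subsets were checked; Orton and York is lowest.)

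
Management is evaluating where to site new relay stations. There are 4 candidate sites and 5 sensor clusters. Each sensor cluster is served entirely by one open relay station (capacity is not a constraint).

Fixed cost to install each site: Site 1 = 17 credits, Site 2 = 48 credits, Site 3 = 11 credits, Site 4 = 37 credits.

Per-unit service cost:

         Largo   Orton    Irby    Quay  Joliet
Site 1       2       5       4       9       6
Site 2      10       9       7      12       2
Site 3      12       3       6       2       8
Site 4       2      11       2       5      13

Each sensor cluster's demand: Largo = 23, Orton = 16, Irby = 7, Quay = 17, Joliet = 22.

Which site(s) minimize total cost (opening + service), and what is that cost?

Open Site 1, Site 2 and Site 3; minimum total cost 276.

For any fixed open set, each sensor cluster goes to its cheapest open site; total = fixed + service.
{Site 1, Site 2, Site 3}: Largo→Site 1 2·23=46, Orton→Site 3 3·16=48, Irby→Site 1 4·7=28, Quay→Site 3 2·17=34, Joliet→Site 2 2·22=44. Service 200; fixed 76; total 276.
{Site 2, Site 3, Site 4}: service 186 + fixed 96 = 282
{Site 1, Site 2, Site 3, Site 4}: Largo→Site 1 2·23=46, Orton→Site 3 3·16=48, Irby→Site 4 2·7=14, Quay→Site 3 2·17=34, Joliet→Site 2 2·22=44. Service 186; fixed 113; total 299.
{Site 3}: service 576 + fixed 11 = 587
No other subset beats 276.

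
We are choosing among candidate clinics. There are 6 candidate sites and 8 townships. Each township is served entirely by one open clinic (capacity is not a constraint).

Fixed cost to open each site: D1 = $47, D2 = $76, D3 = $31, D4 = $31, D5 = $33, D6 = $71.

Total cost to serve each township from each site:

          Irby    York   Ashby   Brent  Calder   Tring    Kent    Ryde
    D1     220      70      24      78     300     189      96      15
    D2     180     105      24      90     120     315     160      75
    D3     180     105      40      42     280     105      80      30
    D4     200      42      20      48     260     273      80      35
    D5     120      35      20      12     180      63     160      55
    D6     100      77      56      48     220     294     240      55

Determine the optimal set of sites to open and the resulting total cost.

For any fixed open set, each township goes to its cheapest open site; total = fixed + service.
{D3, D5}: Irby→D5 120, York→D5 35, Ashby→D5 20, Brent→D5 12, Calder→D5 180, Tring→D5 63, Kent→D3 80, Ryde→D3 30. Service 540; fixed 64; total 604.
{D4, D5}: service 545 + fixed 64 = 609
{D2, D3, D5}: Irby→D5 120, York→D5 35, Ashby→D5 20, Brent→D5 12, Calder→D2 120, Tring→D5 63, Kent→D3 80, Ryde→D3 30. Service 480; fixed 140; total 620.
{D1, D2, D3, D4, D5, D6}: Irby→D6 100, York→D5 35, Ashby→D4 20, Brent→D5 12, Calder→D2 120, Tring→D5 63, Kent→D3 80, Ryde→D1 15. Service 445; fixed 289; total 734.
No other subset beats 604.

Open D3 and D5; minimum total cost 604.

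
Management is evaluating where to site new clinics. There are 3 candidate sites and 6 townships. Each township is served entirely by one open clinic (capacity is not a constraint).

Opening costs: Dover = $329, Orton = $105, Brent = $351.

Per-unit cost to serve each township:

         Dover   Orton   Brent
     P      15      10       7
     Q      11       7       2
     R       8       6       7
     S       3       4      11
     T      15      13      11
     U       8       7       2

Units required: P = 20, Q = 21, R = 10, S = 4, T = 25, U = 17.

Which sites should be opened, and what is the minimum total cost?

For any fixed open set, each township goes to its cheapest open site; total = fixed + service.
{Brent}: P→Brent 7·20=140, Q→Brent 2·21=42, R→Brent 7·10=70, S→Brent 11·4=44, T→Brent 11·25=275, U→Brent 2·17=34. Service 605; fixed 351; total 956.
{Orton}: P→Orton 10·20=200, Q→Orton 7·21=147, R→Orton 6·10=60, S→Orton 4·4=16, T→Orton 13·25=325, U→Orton 7·17=119. Service 867; fixed 105; total 972.
{Orton, Brent}: P→Brent 7·20=140, Q→Brent 2·21=42, R→Orton 6·10=60, S→Orton 4·4=16, T→Brent 11·25=275, U→Brent 2·17=34. Service 567; fixed 456; total 1023.
{Dover, Orton, Brent}: service 563 + fixed 785 = 1348
(All 7 nonempty subsets were checked; Brent only is lowest.)

Open Brent only; minimum total cost 956.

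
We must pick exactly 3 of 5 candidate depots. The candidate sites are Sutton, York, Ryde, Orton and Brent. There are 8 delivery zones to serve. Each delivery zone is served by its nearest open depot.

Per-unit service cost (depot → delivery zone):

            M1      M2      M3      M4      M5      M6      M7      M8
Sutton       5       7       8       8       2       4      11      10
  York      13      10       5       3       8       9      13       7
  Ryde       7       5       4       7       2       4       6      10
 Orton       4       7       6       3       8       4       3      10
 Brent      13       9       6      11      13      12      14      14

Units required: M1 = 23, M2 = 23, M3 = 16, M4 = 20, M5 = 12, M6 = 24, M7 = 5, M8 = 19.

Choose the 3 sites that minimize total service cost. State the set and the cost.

With exactly 3 open, each delivery zone uses its cheapest among the chosen.
{York, Ryde, Orton}: M1→Orton 4·23=92, M2→Ryde 5·23=115, M3→Ryde 4·16=64, M4→York 3·20=60, M5→Ryde 2·12=24, M6→Ryde 4·24=96, M7→Orton 3·5=15, M8→York 7·19=133. Service cost 599.
{Sutton, York, Ryde}: service cost 637
{Sutton, Ryde, Orton}: service cost 656
Among all 10 size-3 choices, {York, Ryde, Orton} is lowest.

Choose York, Ryde and Orton; total service cost 599.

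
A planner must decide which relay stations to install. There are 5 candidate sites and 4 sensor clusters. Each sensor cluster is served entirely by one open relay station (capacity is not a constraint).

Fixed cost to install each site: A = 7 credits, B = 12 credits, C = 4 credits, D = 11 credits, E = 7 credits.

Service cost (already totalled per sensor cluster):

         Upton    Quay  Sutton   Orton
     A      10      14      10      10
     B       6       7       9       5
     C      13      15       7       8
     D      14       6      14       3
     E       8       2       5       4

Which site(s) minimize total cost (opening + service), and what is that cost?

Open E only; minimum total cost 26.

For any fixed open set, each sensor cluster goes to its cheapest open site; total = fixed + service.
{E}: Upton→E 8, Quay→E 2, Sutton→E 5, Orton→E 4. Service 19; fixed 7; total 26.
{C, E}: Upton→E 8, Quay→E 2, Sutton→E 5, Orton→E 4. Service 19; fixed 11; total 30.
{A, E}: service 19 + fixed 14 = 33
{A, B, C, D, E}: service 16 + fixed 41 = 57
No other subset beats 26.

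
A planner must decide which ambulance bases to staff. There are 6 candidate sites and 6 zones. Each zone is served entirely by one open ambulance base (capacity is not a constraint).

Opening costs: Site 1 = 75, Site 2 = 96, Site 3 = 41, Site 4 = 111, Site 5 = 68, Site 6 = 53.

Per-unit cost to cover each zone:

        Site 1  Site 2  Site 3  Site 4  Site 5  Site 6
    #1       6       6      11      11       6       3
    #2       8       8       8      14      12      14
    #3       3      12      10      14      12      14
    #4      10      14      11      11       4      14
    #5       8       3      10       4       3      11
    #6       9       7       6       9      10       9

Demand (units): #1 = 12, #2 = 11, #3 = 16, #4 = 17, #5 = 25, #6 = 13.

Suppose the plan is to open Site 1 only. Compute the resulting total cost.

Each zone is assigned to its cheapest site among the open ones.
{Site 1}: #1→Site 1 6·12=72, #2→Site 1 8·11=88, #3→Site 1 3·16=48, #4→Site 1 10·17=170, #5→Site 1 8·25=200, #6→Site 1 9·13=117. Service 695; fixed 75; total 770.

Total cost: 770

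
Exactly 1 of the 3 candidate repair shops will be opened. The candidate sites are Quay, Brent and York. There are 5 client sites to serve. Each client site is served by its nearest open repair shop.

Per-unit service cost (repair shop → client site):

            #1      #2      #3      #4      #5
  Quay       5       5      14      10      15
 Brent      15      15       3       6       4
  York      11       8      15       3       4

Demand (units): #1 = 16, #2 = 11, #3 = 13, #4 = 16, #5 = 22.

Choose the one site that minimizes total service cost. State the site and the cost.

With exactly 1 open, each client site uses its cheapest among the chosen.
{York}: #1→York 11·16=176, #2→York 8·11=88, #3→York 15·13=195, #4→York 3·16=48, #5→York 4·22=88. Service cost 595.
{Brent}: service cost 628
{Quay}: service cost 807
Among all 3 size-1 choices, {York} is lowest.

Choose York only; total service cost 595.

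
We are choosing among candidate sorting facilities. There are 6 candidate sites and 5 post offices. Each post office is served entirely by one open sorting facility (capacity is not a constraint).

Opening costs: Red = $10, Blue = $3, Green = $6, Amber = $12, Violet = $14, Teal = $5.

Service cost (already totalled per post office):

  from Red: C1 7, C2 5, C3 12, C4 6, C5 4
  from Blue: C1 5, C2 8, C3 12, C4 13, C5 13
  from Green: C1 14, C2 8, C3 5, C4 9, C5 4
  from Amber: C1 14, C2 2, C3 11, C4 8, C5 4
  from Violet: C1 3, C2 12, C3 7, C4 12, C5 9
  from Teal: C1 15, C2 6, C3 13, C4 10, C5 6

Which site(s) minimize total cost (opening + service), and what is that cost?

For any fixed open set, each post office goes to its cheapest open site; total = fixed + service.
{Blue, Green}: C1→Blue 5, C2→Blue 8, C3→Green 5, C4→Green 9, C5→Green 4. Service 31; fixed 9; total 40.
{Red, Green}: service 27 + fixed 16 = 43
{Blue, Green, Teal}: C1→Blue 5, C2→Teal 6, C3→Green 5, C4→Green 9, C5→Green 4. Service 29; fixed 14; total 43.
{Red, Blue, Green, Amber, Violet, Teal}: service 20 + fixed 50 = 70
No other subset beats 40.

Open Blue and Green; minimum total cost 40.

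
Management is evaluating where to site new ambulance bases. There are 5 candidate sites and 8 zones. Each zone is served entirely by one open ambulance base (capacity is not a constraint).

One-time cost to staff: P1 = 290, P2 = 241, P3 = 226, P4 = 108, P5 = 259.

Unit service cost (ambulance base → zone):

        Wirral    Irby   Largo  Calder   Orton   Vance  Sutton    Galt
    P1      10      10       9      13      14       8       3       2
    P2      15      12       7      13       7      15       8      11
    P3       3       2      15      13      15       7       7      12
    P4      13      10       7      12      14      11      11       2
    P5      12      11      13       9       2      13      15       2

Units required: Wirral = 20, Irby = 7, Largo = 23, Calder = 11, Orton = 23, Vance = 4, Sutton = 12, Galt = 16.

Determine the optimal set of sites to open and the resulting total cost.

Open P3, P4 and P5; minimum total cost 1117.

For any fixed open set, each zone goes to its cheapest open site; total = fixed + service.
{P3, P4, P5}: Wirral→P3 3·20=60, Irby→P3 2·7=14, Largo→P4 7·23=161, Calder→P5 9·11=99, Orton→P5 2·23=46, Vance→P3 7·4=28, Sutton→P3 7·12=84, Galt→P4 2·16=32. Service 524; fixed 593; total 1117.
{P3, P5}: service 662 + fixed 485 = 1147
{P3, P4}: Wirral→P3 3·20=60, Irby→P3 2·7=14, Largo→P4 7·23=161, Calder→P4 12·11=132, Orton→P4 14·23=322, Vance→P3 7·4=28, Sutton→P3 7·12=84, Galt→P4 2·16=32. Service 833; fixed 334; total 1167.
{P1, P2, P3, P4, P5}: service 476 + fixed 1124 = 1600
No other subset beats 1117.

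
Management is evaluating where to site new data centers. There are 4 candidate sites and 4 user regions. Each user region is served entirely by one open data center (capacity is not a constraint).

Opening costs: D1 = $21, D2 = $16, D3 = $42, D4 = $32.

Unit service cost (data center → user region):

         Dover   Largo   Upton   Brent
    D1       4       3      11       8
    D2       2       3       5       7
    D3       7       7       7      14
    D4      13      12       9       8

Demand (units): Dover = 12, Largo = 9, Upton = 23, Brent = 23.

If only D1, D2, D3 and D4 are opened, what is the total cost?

Each user region is assigned to its cheapest site among the open ones.
{D1, D2, D3, D4}: Dover→D2 2·12=24, Largo→D1 3·9=27, Upton→D2 5·23=115, Brent→D2 7·23=161. Service 327; fixed 111; total 438.

Total cost: 438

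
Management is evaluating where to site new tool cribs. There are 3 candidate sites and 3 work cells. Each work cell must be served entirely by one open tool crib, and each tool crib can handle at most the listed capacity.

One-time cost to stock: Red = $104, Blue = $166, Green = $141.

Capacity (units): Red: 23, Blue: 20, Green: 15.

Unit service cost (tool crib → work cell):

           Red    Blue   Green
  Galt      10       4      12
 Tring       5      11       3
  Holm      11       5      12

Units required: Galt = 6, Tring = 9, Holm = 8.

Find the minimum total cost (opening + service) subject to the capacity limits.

Open {Red}: Galt→Red 10·6=60, Tring→Red 5·9=45, Holm→Red 11·8=88.
Loads: Red carries 23/23. Service 193; fixed 104; total 297.
Next best feasible plan costs 379.

Minimum total cost: 297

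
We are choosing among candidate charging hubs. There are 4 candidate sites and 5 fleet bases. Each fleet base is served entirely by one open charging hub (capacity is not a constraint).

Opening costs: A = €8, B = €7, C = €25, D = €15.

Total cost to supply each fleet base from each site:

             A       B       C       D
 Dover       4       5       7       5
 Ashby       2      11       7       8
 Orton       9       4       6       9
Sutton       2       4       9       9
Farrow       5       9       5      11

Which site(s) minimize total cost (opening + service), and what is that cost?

Open A only; minimum total cost 30.

For any fixed open set, each fleet base goes to its cheapest open site; total = fixed + service.
{A}: Dover→A 4, Ashby→A 2, Orton→A 9, Sutton→A 2, Farrow→A 5. Service 22; fixed 8; total 30.
{A, B}: service 17 + fixed 15 = 32
{B}: service 33 + fixed 7 = 40
{A, B, C, D}: Dover→A 4, Ashby→A 2, Orton→B 4, Sutton→A 2, Farrow→A 5. Service 17; fixed 55; total 72.
No other subset beats 30.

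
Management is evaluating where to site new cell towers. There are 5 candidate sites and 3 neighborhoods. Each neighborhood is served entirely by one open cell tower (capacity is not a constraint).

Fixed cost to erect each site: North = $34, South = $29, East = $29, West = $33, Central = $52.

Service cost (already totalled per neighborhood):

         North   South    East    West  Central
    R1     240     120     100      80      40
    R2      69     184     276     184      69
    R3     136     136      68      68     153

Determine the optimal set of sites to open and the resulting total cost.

For any fixed open set, each neighborhood goes to its cheapest open site; total = fixed + service.
{East, Central}: R1→Central 40, R2→Central 69, R3→East 68. Service 177; fixed 81; total 258.
{West, Central}: R1→Central 40, R2→Central 69, R3→West 68. Service 177; fixed 85; total 262.
{North, West}: service 217 + fixed 67 = 284
{North, South, East, West, Central}: service 177 + fixed 177 = 354
No other subset beats 258.

Open East and Central; minimum total cost 258.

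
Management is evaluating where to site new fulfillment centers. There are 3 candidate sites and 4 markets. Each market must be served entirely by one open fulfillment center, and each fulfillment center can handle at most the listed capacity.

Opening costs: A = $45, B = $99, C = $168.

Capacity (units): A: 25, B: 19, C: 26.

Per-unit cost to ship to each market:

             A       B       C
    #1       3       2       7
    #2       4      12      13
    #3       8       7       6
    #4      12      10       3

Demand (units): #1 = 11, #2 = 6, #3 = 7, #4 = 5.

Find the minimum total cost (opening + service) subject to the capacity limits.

Open {A, B}: #1→B 2·11=22, #2→A 4·6=24, #3→A 8·7=56, #4→B 10·5=50.
Loads: A carries 13/25, B carries 16/19. Service 152; fixed 144; total 296.
Next best feasible plan costs 299.

Minimum total cost: 296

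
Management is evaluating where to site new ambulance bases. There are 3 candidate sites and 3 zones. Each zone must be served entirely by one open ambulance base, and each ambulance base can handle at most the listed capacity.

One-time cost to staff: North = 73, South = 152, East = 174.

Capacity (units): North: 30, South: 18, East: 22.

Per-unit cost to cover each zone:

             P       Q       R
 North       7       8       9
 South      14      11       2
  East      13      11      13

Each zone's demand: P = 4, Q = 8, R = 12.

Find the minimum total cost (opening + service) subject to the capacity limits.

Open {North}: P→North 7·4=28, Q→North 8·8=64, R→North 9·12=108.
Loads: North carries 24/30. Service 200; fixed 73; total 273.
Next best feasible plan costs 341.

Minimum total cost: 273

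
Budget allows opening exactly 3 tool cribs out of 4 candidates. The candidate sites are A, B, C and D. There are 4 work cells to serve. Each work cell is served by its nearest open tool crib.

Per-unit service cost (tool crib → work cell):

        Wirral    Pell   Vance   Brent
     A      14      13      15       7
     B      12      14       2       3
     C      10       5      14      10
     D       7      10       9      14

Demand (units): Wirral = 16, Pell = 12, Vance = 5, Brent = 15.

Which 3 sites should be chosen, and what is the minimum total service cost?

Choose B, C and D; total service cost 227.

With exactly 3 open, each work cell uses its cheapest among the chosen.
{B, C, D}: Wirral→D 7·16=112, Pell→C 5·12=60, Vance→B 2·5=10, Brent→B 3·15=45. Service cost 227.
{A, B, C}: service cost 275
{A, B, D}: service cost 287
Among all 4 size-3 choices, {B, C, D} is lowest.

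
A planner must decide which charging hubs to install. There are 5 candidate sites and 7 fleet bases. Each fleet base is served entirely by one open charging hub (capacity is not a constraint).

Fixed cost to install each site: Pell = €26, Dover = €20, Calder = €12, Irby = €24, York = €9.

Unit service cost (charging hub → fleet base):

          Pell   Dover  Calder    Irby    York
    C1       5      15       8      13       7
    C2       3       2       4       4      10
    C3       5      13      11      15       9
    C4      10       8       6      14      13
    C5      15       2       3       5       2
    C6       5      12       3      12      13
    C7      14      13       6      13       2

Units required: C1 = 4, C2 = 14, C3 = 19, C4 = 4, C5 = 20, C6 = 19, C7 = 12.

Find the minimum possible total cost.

For any fixed open set, each fleet base goes to its cheapest open site; total = fixed + service.
{Pell, Calder, York}: C1→Pell 5·4=20, C2→Pell 3·14=42, C3→Pell 5·19=95, C4→Calder 6·4=24, C5→York 2·20=40, C6→Calder 3·19=57, C7→York 2·12=24. Service 302; fixed 47; total 349.
{Pell, Dover, Calder, York}: C1→Pell 5·4=20, C2→Dover 2·14=28, C3→Pell 5·19=95, C4→Calder 6·4=24, C5→Dover 2·20=40, C6→Calder 3·19=57, C7→York 2·12=24. Service 288; fixed 67; total 355.
{Pell, Calder, Irby, York}: service 302 + fixed 71 = 373
{Pell, Dover, Calder, Irby, York}: service 288 + fixed 91 = 379
No other subset beats 349.

Minimum total cost: 349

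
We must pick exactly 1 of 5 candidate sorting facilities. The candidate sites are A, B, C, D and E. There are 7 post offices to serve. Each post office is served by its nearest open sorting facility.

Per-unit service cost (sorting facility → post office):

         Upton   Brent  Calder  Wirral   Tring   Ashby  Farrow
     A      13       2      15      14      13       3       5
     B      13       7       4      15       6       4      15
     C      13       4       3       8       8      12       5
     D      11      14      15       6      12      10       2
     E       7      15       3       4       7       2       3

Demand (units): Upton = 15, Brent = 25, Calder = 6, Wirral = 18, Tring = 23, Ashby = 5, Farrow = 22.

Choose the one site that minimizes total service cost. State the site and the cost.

Choose E only; total service cost 807.

With exactly 1 open, each post office uses its cheapest among the chosen.
{E}: Upton→E 7·15=105, Brent→E 15·25=375, Calder→E 3·6=18, Wirral→E 4·18=72, Tring→E 7·23=161, Ashby→E 2·5=10, Farrow→E 3·22=66. Service cost 807.
{C}: service cost 811
{A}: service cost 1011
Among all 5 size-1 choices, {E} is lowest.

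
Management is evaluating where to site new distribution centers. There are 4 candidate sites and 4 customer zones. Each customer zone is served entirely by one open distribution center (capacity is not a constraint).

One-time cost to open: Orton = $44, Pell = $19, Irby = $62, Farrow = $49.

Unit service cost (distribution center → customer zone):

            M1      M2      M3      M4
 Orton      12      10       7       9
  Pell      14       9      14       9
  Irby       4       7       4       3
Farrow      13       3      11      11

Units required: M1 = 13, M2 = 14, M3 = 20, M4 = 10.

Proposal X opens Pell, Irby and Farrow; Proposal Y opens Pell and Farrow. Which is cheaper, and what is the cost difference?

Proposal X is cheaper by 255.

Proposal X: {Pell, Irby, Farrow}: M1→Irby 4·13=52, M2→Farrow 3·14=42, M3→Irby 4·20=80, M4→Irby 3·10=30. Service 204; fixed 130; total 334.
Proposal Y: {Pell, Farrow}: M1→Farrow 13·13=169, M2→Farrow 3·14=42, M3→Farrow 11·20=220, M4→Pell 9·10=90. Service 521; fixed 68; total 589.
Difference: |334 − 589| = 255.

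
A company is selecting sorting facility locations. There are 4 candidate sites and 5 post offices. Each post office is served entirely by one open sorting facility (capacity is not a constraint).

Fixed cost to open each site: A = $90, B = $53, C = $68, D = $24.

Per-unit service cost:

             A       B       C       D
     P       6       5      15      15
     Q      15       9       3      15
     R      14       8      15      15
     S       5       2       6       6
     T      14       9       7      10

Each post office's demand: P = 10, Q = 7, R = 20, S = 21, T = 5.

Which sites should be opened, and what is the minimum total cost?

Open B only; minimum total cost 413.

For any fixed open set, each post office goes to its cheapest open site; total = fixed + service.
{B}: P→B 5·10=50, Q→B 9·7=63, R→B 8·20=160, S→B 2·21=42, T→B 9·5=45. Service 360; fixed 53; total 413.
{B, C}: service 308 + fixed 121 = 429
{B, D}: service 360 + fixed 77 = 437
{A, B, C, D}: service 308 + fixed 235 = 543
(All 15 nonempty subsets were checked; B only is lowest.)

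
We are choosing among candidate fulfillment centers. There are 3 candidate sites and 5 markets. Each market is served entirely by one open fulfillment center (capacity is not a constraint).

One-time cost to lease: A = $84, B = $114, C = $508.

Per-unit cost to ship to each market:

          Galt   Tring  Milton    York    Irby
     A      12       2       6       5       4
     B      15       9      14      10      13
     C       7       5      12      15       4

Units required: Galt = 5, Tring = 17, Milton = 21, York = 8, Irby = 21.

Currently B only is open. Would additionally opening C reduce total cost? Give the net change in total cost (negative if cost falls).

Current service cost with {B}: 875.
Adding C: each market re-picks its cheapest; new service cost 536, saving 339.
Extra fixed cost: 508. Net change = 508 − 339 = 169.
(Totals: 989 → 1158.)

No — net change +169 (cost rises by 169).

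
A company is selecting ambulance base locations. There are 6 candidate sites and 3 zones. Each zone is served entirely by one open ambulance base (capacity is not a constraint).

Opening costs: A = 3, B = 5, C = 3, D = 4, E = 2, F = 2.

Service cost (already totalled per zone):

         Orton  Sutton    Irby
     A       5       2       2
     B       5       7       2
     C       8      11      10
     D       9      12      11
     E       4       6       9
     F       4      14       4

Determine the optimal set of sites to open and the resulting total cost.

Open A only; minimum total cost 12.

For any fixed open set, each zone goes to its cheapest open site; total = fixed + service.
{A}: Orton→A 5, Sutton→A 2, Irby→A 2. Service 9; fixed 3; total 12.
{A, E}: service 8 + fixed 5 = 13
{A, F}: service 8 + fixed 5 = 13
{A, B, C, D, E, F}: service 8 + fixed 19 = 27
No other subset beats 12.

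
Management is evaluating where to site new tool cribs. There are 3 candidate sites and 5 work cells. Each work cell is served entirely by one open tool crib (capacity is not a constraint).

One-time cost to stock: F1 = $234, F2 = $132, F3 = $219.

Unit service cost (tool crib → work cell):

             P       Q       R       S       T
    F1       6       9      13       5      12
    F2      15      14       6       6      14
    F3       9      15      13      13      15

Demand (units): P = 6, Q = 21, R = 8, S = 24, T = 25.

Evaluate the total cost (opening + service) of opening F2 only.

Total cost: 1058

Each work cell is assigned to its cheapest site among the open ones.
{F2}: P→F2 15·6=90, Q→F2 14·21=294, R→F2 6·8=48, S→F2 6·24=144, T→F2 14·25=350. Service 926; fixed 132; total 1058.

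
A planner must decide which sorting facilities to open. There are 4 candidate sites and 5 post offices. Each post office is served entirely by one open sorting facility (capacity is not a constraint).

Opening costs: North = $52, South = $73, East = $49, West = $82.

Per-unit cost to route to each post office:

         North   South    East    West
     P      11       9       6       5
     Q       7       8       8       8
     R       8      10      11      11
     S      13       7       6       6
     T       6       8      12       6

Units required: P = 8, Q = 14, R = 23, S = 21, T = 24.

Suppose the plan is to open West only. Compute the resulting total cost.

Each post office is assigned to its cheapest site among the open ones.
{West}: P→West 5·8=40, Q→West 8·14=112, R→West 11·23=253, S→West 6·21=126, T→West 6·24=144. Service 675; fixed 82; total 757.

Total cost: 757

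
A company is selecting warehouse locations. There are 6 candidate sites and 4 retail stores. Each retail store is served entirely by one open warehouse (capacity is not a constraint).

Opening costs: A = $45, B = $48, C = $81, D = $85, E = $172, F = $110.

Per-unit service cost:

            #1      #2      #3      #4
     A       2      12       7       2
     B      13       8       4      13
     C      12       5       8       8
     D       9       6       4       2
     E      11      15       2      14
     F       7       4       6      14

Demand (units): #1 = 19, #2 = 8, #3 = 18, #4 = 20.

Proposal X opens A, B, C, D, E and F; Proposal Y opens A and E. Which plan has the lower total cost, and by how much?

Proposal Y is cheaper by 260.

Proposal X: {A, B, C, D, E, F}: #1→A 2·19=38, #2→F 4·8=32, #3→E 2·18=36, #4→A 2·20=40. Service 146; fixed 541; total 687.
Proposal Y: {A, E}: #1→A 2·19=38, #2→A 12·8=96, #3→E 2·18=36, #4→A 2·20=40. Service 210; fixed 217; total 427.
Difference: |687 − 427| = 260.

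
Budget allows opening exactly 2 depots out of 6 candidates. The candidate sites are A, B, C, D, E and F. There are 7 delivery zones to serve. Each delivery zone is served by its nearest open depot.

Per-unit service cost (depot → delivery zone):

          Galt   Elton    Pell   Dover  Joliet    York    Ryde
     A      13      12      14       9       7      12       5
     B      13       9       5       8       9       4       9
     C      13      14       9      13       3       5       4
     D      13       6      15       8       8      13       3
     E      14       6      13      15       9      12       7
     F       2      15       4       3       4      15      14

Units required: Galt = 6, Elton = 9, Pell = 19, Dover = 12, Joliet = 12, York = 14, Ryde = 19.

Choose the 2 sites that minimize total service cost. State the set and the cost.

Choose C and F; total service cost 432.

With exactly 2 open, each delivery zone uses its cheapest among the chosen.
{C, F}: Galt→F 2·6=12, Elton→C 14·9=126, Pell→F 4·19=76, Dover→F 3·12=36, Joliet→C 3·12=36, York→C 5·14=70, Ryde→C 4·19=76. Service cost 432.
{D, F}: service cost 465
{B, F}: service cost 480
Among all 15 size-2 choices, {C, F} is lowest.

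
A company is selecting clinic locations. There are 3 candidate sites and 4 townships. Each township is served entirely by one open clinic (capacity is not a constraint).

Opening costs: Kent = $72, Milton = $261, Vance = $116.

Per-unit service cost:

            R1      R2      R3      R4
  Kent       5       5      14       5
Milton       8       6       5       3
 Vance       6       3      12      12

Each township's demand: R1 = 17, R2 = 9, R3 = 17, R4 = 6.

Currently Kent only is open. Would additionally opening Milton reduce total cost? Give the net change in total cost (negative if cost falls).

Current service cost with {Kent}: 398.
Adding Milton: each township re-picks its cheapest; new service cost 233, saving 165.
Extra fixed cost: 261. Net change = 261 − 165 = 96.
(Totals: 470 → 566.)

No — net change +96 (cost rises by 96).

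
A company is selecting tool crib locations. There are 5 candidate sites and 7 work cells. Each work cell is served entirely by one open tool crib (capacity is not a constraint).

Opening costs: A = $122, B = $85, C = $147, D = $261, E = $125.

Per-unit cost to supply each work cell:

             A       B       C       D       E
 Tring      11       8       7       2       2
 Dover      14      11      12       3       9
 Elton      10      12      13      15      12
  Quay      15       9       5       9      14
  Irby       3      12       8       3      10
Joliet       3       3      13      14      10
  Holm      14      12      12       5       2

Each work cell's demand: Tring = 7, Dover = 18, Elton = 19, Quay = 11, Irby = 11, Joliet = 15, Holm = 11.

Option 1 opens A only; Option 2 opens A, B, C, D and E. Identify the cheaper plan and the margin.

Option 1 is cheaper by 115.

Option 1: {A}: Tring→A 11·7=77, Dover→A 14·18=252, Elton→A 10·19=190, Quay→A 15·11=165, Irby→A 3·11=33, Joliet→A 3·15=45, Holm→A 14·11=154. Service 916; fixed 122; total 1038.
Option 2: {A, B, C, D, E}: Tring→D 2·7=14, Dover→D 3·18=54, Elton→A 10·19=190, Quay→C 5·11=55, Irby→A 3·11=33, Joliet→A 3·15=45, Holm→E 2·11=22. Service 413; fixed 740; total 1153.
Difference: |1038 − 1153| = 115.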